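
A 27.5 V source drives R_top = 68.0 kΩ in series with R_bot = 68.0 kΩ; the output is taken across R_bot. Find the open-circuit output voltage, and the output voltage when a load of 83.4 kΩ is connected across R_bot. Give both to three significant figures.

Open-circuit: V = 27.5 × 68.0/(68.0 + 68.0) = 13.8 V.
With the load, R_bot becomes R_bot‖R_L = 37.46 kΩ, so V = 27.5 × 37.46/105.5 = 9.77 V.

Unloaded: 13.8 V; loaded: 9.77 V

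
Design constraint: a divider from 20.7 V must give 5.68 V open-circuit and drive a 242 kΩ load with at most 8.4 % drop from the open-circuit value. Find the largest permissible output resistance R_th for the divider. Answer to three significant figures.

Loading drop = R_th/(R_th + R_L) ≤ 0.0840, so R_th ≤ R_L · ε/(1−ε) = 242 kΩ × 0.0840/0.9160 = 22.2 kΩ.
(Any R1, R2 with R2/(R1+R2) = 0.274 and R1‖R2 ≤ 22.2 kΩ will meet the spec.)

R_th ≤ 22.2 kΩ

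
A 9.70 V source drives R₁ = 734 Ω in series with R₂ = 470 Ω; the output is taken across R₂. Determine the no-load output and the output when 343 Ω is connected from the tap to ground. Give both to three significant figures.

Unloaded: 3.79 V; loaded: 2.06 V

Open-circuit: V = 9.70 × 470/(734 + 470) = 3.79 V.
With the load, R₂ becomes R₂‖R_L = 198.3 Ω, so V = 9.70 × 198.3/932.3 = 2.06 V.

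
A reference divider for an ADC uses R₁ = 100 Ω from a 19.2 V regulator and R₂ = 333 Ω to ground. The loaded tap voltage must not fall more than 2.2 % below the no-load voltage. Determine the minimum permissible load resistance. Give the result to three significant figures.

Output resistance R_th = R₁‖R₂ = (100 × 333)/433.0 = 76.91 Ω.
The fractional drop is R_th/(R_th + R_L); requiring this ≤ 0.0220 gives R_L ≥ R_th(1/0.0220 − 1) = 76.91 × 44.45 = 3.42 kΩ.

R_L(min) ≈ 3.42 kΩ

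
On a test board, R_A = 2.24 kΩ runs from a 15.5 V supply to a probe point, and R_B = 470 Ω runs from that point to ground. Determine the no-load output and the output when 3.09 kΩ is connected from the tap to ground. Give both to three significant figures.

Open-circuit: V = 15.5 × 470/(2240 + 470) = 2.69 V.
With the load, R_B becomes R_B‖R_L = 407.9 Ω, so V = 15.5 × 407.9/2648 = 2.39 V.

Unloaded: 2.69 V; loaded: 2.39 V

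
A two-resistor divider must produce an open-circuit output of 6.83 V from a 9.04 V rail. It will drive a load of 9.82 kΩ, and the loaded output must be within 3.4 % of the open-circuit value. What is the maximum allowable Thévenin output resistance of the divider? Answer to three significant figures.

R_th ≤ 346 Ω

Loading drop = R_th/(R_th + R_L) ≤ 0.0340, so R_th ≤ R_L · ε/(1−ε) = 9.82 kΩ × 0.0340/0.9660 = 346 Ω.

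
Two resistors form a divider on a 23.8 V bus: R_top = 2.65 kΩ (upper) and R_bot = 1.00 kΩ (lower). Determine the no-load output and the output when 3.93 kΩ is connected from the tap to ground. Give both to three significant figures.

Unloaded: 6.52 V; loaded: 5.50 V

Open-circuit: V = 23.8 × 1.00/(2.65 + 1.00) = 6.52 V.
With the load, R_bot becomes R_bot‖R_L = 0.7972 kΩ, so V = 23.8 × 0.7972/3.447 = 5.50 V.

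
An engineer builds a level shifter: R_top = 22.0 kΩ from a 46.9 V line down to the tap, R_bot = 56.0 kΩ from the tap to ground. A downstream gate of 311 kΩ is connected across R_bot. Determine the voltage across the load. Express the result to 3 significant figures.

The load sits in parallel with R_bot: R_bot‖R_L = (56.0 × 311) / (56.0 + 311) = 47.46 kΩ.
V_out = 46.9 × 47.46 / (22.0 + 47.46) = 46.9 × 47.46/69.46 = 32.0 V.

V_out ≈ 32.0 V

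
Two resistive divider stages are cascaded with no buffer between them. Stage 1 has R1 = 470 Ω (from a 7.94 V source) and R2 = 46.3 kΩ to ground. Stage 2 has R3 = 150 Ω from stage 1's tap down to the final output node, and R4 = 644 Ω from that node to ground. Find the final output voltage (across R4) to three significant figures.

Stage 2 presents R3+R4 = 794.0 Ω as a load on stage 1's tap.
Stage 1's lower leg becomes R2‖(R3+R4) = 780.6 Ω, so V_mid = 7.94 × 780.6/1251 = 4.956 V.
Stage 2 is itself unloaded: V_out = V_mid × R4/(R3+R4) = 4.956 × 644/794.0 = 4.02 V.

V_out ≈ 4.02 V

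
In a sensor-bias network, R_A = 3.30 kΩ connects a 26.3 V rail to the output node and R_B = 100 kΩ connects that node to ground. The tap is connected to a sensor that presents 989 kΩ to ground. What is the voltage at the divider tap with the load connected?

The load sits in parallel with R_B: R_B‖R_L = (100 × 989) / (100 + 989) = 90.82 kΩ.
V_out = 26.3 × 90.82 / (3.30 + 90.82) = 26.3 × 90.82/94.12 = 25.4 V.

V_out ≈ 25.4 V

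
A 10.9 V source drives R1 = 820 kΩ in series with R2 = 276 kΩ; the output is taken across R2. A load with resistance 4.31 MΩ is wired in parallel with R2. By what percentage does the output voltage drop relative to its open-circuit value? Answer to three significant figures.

The divider's output (Thévenin) resistance is R1‖R2 = 206.5 kΩ.
Fractional drop under load = R_th/(R_th + R_L) = 206.5 / (206.5 + 4310) = 0.04572.
So the output falls by 4.57 %.

4.57 %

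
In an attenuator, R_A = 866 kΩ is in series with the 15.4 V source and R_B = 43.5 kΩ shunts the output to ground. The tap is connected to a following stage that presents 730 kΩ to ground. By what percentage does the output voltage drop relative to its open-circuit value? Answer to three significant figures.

5.37 %

The divider's output (Thévenin) resistance is R_A‖R_B = 41.42 kΩ.
Fractional drop under load = R_th/(R_th + R_L) = 41.42 / (41.42 + 730) = 0.05369.
So the output falls by 5.37 %.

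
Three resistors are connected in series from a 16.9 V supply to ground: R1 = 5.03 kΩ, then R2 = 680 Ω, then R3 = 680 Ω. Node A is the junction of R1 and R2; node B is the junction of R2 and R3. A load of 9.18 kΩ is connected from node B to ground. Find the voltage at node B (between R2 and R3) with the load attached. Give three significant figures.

V ≈ 1.69 V

At node B, R3 is in parallel with the load: R3‖R_L = 633.1 Ω.
Below node A the resistance is R2 + (R3‖R_L) = 1313 Ω, so V_A = 16.9 × 1313/6343 = 3.499 V.
Then V_B = V_A × (R3‖R_L)/(R2 + R3‖R_L) = 3.499 × 633.1/1313 = 1.69 V.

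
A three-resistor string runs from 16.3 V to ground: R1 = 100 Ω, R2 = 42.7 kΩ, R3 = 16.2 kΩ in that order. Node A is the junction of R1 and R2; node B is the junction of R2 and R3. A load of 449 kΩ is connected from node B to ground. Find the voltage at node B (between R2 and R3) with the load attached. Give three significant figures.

V ≈ 4.36 V

At node B, R3 is in parallel with the load: R3‖R_L = 15640 Ω.
Below node A the resistance is R2 + (R3‖R_L) = 58340 Ω, so V_A = 16.3 × 58340/58440 = 16.27 V.
Then V_B = V_A × (R3‖R_L)/(R2 + R3‖R_L) = 16.27 × 15640/58340 = 4.36 V.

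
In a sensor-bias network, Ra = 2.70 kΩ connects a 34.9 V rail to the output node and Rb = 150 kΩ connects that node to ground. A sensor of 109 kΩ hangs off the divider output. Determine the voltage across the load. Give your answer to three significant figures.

V_out ≈ 33.5 V

The load sits in parallel with Rb: Rb‖R_L = (150 × 109) / (150 + 109) = 63.13 kΩ.
V_out = 34.9 × 63.13 / (2.70 + 63.13) = 34.9 × 63.13/65.83 = 33.5 V.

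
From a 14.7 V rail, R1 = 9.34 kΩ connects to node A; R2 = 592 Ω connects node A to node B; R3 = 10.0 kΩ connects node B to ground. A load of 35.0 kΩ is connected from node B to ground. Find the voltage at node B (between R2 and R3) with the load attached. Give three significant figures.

At node B, R3 is in parallel with the load: R3‖R_L = 7778 Ω.
Below node A the resistance is R2 + (R3‖R_L) = 8370 Ω, so V_A = 14.7 × 8370/17710 = 6.947 V.
Then V_B = V_A × (R3‖R_L)/(R2 + R3‖R_L) = 6.947 × 7778/8370 = 6.46 V.

V ≈ 6.46 V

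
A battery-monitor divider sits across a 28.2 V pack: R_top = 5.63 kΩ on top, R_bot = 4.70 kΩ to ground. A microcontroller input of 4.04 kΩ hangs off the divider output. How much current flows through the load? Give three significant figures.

I_L ≈ 1.94 mA

R_bot‖R_L = 2.173 kΩ; V_out = 28.2 × 2.173/7.803 = 7.852 V.
I_L = V_out / R_L = 7.852 / 4.04 kΩ = 1.94 mA.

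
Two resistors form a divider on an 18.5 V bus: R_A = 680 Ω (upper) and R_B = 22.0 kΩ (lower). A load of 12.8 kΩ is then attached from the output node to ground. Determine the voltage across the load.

V_out ≈ 17.1 V

The load sits in parallel with R_B: R_B‖R_L = (22000 × 12800) / (22000 + 12800) = 8092 Ω.
V_out = 18.5 × 8092 / (680 + 8092) = 18.5 × 8092/8772 = 17.1 V.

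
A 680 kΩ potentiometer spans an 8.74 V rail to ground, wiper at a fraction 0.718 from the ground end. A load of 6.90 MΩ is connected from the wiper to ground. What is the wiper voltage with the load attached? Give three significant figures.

The wiper splits the pot into (1−α)R = 191.8 kΩ above and αR = 488.2 kΩ below.
Lower section ‖ load = 456.0 kΩ.
V_wiper = 8.74 × 456.0/(191.8 + 456.0) = 6.15 V.

V ≈ 6.15 V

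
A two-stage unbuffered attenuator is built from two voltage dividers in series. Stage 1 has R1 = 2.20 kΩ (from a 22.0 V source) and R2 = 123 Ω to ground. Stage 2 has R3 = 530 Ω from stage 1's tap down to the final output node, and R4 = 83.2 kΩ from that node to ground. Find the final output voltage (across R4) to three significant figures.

Stage 2 presents R3+R4 = 83730 Ω as a load on stage 1's tap.
Stage 1's lower leg becomes R2‖(R3+R4) = 122.8 Ω, so V_mid = 22.0 × 122.8/2323 = 1.163 V.
Stage 2 is itself unloaded: V_out = V_mid × R4/(R3+R4) = 1.163 × 83200/83730 = 1.16 V.

V_out ≈ 1.16 V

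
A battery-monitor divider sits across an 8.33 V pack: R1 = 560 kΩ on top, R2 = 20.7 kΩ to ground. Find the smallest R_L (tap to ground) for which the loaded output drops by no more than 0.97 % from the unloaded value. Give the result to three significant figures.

Output resistance R_th = R1‖R2 = (560 × 20.7)/580.7 = 19.96 kΩ.
The fractional drop is R_th/(R_th + R_L); requiring this ≤ 0.00970 gives R_L ≥ R_th(1/0.00970 − 1) = 19.96 × 102.1 = 2.04 MΩ.

R_L(min) ≈ 2.04 MΩ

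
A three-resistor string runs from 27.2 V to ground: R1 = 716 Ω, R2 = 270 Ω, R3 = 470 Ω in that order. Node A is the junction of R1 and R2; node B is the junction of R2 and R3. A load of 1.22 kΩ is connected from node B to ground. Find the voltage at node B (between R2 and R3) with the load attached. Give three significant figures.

At node B, R3 is in parallel with the load: R3‖R_L = 339.3 Ω.
Below node A the resistance is R2 + (R3‖R_L) = 609.3 Ω, so V_A = 27.2 × 609.3/1325 = 12.50 V.
Then V_B = V_A × (R3‖R_L)/(R2 + R3‖R_L) = 12.50 × 339.3/609.3 = 6.96 V.

V ≈ 6.96 V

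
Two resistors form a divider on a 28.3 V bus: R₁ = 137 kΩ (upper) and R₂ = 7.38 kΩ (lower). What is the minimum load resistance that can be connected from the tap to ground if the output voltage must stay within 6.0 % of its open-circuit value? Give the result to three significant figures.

R_L(min) ≈ 110 kΩ

Output resistance R_th = R₁‖R₂ = (137 × 7.38)/144.4 = 7.003 kΩ.
The fractional drop is R_th/(R_th + R_L); requiring this ≤ 0.0600 gives R_L ≥ R_th(1/0.0600 − 1) = 7.003 × 15.67 = 110 kΩ.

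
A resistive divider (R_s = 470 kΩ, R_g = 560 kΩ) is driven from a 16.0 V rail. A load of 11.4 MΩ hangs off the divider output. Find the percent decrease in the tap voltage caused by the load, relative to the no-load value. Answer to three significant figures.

2.19 %

The divider's output (Thévenin) resistance is R_s‖R_g = 255.5 kΩ.
Fractional drop under load = R_th/(R_th + R_L) = 255.5 / (255.5 + 11400) = 0.02192.
So the output falls by 2.19 %.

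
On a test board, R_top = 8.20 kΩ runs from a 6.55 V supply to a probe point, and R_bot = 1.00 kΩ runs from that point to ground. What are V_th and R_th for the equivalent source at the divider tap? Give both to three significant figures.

V_th is the open-circuit tap voltage: 6.55 × 1.00/(8.20 + 1.00) = 0.712 V.
With the supply zeroed, R_top and R_bot appear in parallel from the tap: R_th = R_top‖R_bot = (8.20 × 1.00)/9.200 = 891 Ω.

V_th = 0.712 V, R_th = 891 Ω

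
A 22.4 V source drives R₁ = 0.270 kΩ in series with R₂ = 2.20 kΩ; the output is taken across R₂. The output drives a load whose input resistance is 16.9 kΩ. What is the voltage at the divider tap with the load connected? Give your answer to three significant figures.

The load sits in parallel with R₂: R₂‖R_L = (2200 × 16900) / (2200 + 16900) = 1947 Ω.
V_out = 22.4 × 1947 / (270 + 1947) = 22.4 × 1947/2217 = 19.7 V.

V_out ≈ 19.7 V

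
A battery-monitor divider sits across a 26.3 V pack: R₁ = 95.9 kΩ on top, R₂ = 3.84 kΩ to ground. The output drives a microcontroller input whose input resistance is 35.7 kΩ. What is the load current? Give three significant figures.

R₂‖R_L = 3.467 kΩ; V_out = 26.3 × 3.467/99.37 = 0.9176 V.
I_L = V_out / R_L = 0.9176 / 35.7 kΩ = 0.0257 mA.

I_L ≈ 0.0257 mA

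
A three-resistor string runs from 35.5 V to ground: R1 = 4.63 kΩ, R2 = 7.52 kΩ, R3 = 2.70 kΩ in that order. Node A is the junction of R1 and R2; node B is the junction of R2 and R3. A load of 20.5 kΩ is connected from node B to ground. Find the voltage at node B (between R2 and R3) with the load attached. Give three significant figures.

At node B, R3 is in parallel with the load: R3‖R_L = 2.386 kΩ.
Below node A the resistance is R2 + (R3‖R_L) = 9.906 kΩ, so V_A = 35.5 × 9.906/14.54 = 24.19 V.
Then V_B = V_A × (R3‖R_L)/(R2 + R3‖R_L) = 24.19 × 2.386/9.906 = 5.83 V.

V ≈ 5.83 V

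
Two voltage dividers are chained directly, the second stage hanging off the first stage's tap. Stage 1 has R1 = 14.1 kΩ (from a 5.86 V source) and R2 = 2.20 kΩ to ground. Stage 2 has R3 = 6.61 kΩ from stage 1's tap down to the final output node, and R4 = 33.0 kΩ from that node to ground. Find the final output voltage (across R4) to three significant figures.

V_out ≈ 0.629 V

Stage 2 presents R3+R4 = 39.61 kΩ as a load on stage 1's tap.
Stage 1's lower leg becomes R2‖(R3+R4) = 2.084 kΩ, so V_mid = 5.86 × 2.084/16.18 = 0.7547 V.
Stage 2 is itself unloaded: V_out = V_mid × R4/(R3+R4) = 0.7547 × 33.0/39.61 = 0.629 V.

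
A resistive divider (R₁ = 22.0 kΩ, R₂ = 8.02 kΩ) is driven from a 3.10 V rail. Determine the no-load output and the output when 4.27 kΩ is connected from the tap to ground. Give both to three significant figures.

Unloaded: 0.828 V; loaded: 0.348 V

Open-circuit: V = 3.10 × 8.02/(22.0 + 8.02) = 0.828 V.
With the load, R₂ becomes R₂‖R_L = 2.786 kΩ, so V = 3.10 × 2.786/24.79 = 0.348 V.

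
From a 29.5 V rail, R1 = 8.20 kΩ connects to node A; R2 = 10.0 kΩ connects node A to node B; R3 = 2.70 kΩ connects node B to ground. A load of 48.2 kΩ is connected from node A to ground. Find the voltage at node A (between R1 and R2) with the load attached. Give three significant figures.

V ≈ 16.2 V

Below node A the series string R2+R3 = 12.70 kΩ sits in parallel with the 48.2 kΩ load: 10.05 kΩ.
V_A = 29.5 × 10.05/(8.20 + 10.05) = 16.2 V.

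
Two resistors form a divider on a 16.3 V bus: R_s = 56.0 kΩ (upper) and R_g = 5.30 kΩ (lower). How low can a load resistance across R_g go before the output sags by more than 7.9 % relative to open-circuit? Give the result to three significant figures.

R_L(min) ≈ 56.4 kΩ

Output resistance R_th = R_s‖R_g = (56.0 × 5.30)/61.30 = 4.842 kΩ.
The fractional drop is R_th/(R_th + R_L); requiring this ≤ 0.0790 gives R_L ≥ R_th(1/0.0790 − 1) = 4.842 × 11.66 = 56.4 kΩ.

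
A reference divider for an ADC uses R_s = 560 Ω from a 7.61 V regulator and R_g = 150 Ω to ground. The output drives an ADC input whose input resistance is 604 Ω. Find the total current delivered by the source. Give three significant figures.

I ≈ 11.2 mA

R_g‖R_L = 120.2 Ω, so the source sees R_s + R_g‖R_L = 680.2 Ω.
I = 7.61 V / 680.2 Ω = 11.2 mA.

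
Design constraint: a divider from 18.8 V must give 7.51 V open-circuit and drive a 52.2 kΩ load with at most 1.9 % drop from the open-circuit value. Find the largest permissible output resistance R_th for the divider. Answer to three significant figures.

R_th ≤ 1.01 kΩ

Loading drop = R_th/(R_th + R_L) ≤ 0.0190, so R_th ≤ R_L · ε/(1−ε) = 52.2 kΩ × 0.0190/0.9810 = 1.01 kΩ.
(Any R1, R2 with R2/(R1+R2) = 0.399 and R1‖R2 ≤ 1.01 kΩ will meet the spec.)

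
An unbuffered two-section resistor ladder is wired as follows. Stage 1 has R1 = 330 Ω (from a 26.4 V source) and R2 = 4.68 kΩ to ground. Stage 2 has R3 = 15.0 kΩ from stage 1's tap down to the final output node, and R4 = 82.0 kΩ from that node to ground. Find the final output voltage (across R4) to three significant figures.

V_out ≈ 20.8 V

Stage 2 presents R3+R4 = 97000 Ω as a load on stage 1's tap.
Stage 1's lower leg becomes R2‖(R3+R4) = 4465 Ω, so V_mid = 26.4 × 4465/4795 = 24.58 V.
Stage 2 is itself unloaded: V_out = V_mid × R4/(R3+R4) = 24.58 × 82000/97000 = 20.8 V.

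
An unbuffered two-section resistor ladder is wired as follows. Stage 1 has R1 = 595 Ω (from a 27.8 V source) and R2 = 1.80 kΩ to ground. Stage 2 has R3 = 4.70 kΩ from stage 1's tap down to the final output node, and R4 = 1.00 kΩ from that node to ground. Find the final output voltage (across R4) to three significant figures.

V_out ≈ 3.40 V

Stage 2 presents R3+R4 = 5700 Ω as a load on stage 1's tap.
Stage 1's lower leg becomes R2‖(R3+R4) = 1368 Ω, so V_mid = 27.8 × 1368/1963 = 19.37 V.
Stage 2 is itself unloaded: V_out = V_mid × R4/(R3+R4) = 19.37 × 1000/5700 = 3.40 V.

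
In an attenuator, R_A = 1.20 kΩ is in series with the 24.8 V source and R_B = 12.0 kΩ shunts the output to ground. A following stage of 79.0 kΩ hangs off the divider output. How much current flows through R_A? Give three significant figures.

R_B‖R_L = 10.42 kΩ, so the source sees R_A + R_B‖R_L = 11.62 kΩ.
I = 24.8 V / 11.62 kΩ = 2.13 mA.

I ≈ 2.13 mA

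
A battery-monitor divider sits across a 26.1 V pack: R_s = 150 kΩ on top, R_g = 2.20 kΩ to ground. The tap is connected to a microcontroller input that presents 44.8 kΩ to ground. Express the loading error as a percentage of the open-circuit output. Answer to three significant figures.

The divider's output (Thévenin) resistance is R_s‖R_g = 2.168 kΩ.
Fractional drop under load = R_th/(R_th + R_L) = 2.168 / (2.168 + 44.8) = 0.04616.
So the output falls by 4.62 %.

4.62 %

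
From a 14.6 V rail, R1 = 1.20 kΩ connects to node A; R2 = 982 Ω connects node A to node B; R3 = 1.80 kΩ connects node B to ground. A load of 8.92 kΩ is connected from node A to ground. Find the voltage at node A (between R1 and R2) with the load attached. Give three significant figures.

Below node A the series string R2+R3 = 2782 Ω sits in parallel with the 8920 Ω load: 2121 Ω.
V_A = 14.6 × 2121/(1200 + 2121) = 9.32 V.

V ≈ 9.32 V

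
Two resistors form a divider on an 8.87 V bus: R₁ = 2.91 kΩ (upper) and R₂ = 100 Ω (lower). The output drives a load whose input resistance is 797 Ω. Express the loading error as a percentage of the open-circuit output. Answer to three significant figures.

Unloaded V = 8.87 × 100/3010 = 0.29468 V.
Loaded: R₂‖R_L = 88.85 Ω, giving V = 8.87 × 88.85/2999 = 0.26281 V.
Drop = (0.29468 − 0.26281) / 0.29468 = 10.8 %.

10.8 %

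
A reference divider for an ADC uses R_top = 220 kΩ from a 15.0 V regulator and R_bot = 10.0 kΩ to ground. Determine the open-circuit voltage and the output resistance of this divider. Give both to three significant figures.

V_th = 0.652 V, R_th = 9.57 kΩ

V_th is the open-circuit tap voltage: 15.0 × 10.0/(220 + 10.0) = 0.652 V.
With the supply zeroed, R_top and R_bot appear in parallel from the tap: R_th = R_top‖R_bot = (220 × 10.0)/230.0 = 9.57 kΩ.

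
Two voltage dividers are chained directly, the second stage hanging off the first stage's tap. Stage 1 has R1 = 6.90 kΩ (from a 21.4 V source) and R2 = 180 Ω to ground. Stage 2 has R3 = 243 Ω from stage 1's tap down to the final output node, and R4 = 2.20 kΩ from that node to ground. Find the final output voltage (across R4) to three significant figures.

V_out ≈ 0.457 V

Stage 2 presents R3+R4 = 2443 Ω as a load on stage 1's tap.
Stage 1's lower leg becomes R2‖(R3+R4) = 167.6 Ω, so V_mid = 21.4 × 167.6/7068 = 0.5076 V.
Stage 2 is itself unloaded: V_out = V_mid × R4/(R3+R4) = 0.5076 × 2200/2443 = 0.457 V.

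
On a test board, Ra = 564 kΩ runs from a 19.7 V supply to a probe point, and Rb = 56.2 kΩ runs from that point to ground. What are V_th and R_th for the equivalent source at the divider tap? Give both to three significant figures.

V_th = 1.79 V, R_th = 51.1 kΩ

V_th is the open-circuit tap voltage: 19.7 × 56.2/(564 + 56.2) = 1.79 V.
With the supply zeroed, Ra and Rb appear in parallel from the tap: R_th = Ra‖Rb = (564 × 56.2)/620.2 = 51.1 kΩ.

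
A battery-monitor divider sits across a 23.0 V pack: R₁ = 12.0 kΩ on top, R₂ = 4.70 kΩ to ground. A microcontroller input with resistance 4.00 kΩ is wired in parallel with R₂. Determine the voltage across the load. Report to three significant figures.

The load sits in parallel with R₂: R₂‖R_L = (4.70 × 4.00) / (4.70 + 4.00) = 2.161 kΩ.
V_out = 23.0 × 2.161 / (12.0 + 2.161) = 23.0 × 2.161/14.16 = 3.51 V.
(Unloaded it would have been 6.47 V.)

V_out ≈ 3.51 V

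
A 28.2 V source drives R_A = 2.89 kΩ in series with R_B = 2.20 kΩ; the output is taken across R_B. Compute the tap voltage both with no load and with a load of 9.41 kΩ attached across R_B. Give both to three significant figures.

Open-circuit: V = 28.2 × 2.20/(2.89 + 2.20) = 12.2 V.
With the load, R_B becomes R_B‖R_L = 1.783 kΩ, so V = 28.2 × 1.783/4.673 = 10.8 V.

Unloaded: 12.2 V; loaded: 10.8 V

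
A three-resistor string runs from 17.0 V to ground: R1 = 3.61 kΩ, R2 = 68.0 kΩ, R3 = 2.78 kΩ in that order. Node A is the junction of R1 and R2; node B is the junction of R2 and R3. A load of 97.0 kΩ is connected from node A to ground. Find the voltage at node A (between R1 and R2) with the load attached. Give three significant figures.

Below node A the series string R2+R3 = 70.78 kΩ sits in parallel with the 97.0 kΩ load: 40.92 kΩ.
V_A = 17.0 × 40.92/(3.61 + 40.92) = 15.6 V.

V ≈ 15.6 V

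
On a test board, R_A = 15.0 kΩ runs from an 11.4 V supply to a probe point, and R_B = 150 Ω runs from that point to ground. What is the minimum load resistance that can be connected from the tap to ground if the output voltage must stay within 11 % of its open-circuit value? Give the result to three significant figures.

Output resistance R_th = R_A‖R_B = (15000 × 150)/15150 = 148.5 Ω.
The fractional drop is R_th/(R_th + R_L); requiring this ≤ 0.110 gives R_L ≥ R_th(1/0.110 − 1) = 148.5 × 8.091 = 1.20 kΩ.

R_L(min) ≈ 1.20 kΩ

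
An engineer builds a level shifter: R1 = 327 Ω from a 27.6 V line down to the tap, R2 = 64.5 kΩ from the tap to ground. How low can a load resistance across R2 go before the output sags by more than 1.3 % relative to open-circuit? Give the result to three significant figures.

Output resistance R_th = R1‖R2 = (327 × 64500)/64830 = 325.4 Ω.
The fractional drop is R_th/(R_th + R_L); requiring this ≤ 0.0130 gives R_L ≥ R_th(1/0.0130 − 1) = 325.4 × 75.92 = 24.7 kΩ.

R_L(min) ≈ 24.7 kΩ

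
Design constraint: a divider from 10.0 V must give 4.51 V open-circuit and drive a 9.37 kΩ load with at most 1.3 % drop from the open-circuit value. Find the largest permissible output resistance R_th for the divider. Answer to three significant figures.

R_th ≤ 123 Ω

Loading drop = R_th/(R_th + R_L) ≤ 0.0130, so R_th ≤ R_L · ε/(1−ε) = 9.37 kΩ × 0.0130/0.9870 = 123 Ω.
(Any R1, R2 with R2/(R1+R2) = 0.451 and R1‖R2 ≤ 123 Ω will meet the spec.)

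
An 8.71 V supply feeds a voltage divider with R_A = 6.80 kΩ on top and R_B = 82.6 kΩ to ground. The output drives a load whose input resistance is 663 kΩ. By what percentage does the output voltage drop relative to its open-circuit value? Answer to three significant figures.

0.939 %

The divider's output (Thévenin) resistance is R_A‖R_B = 6.283 kΩ.
Fractional drop under load = R_th/(R_th + R_L) = 6.283 / (6.283 + 663) = 0.009387.
So the output falls by 0.939 %.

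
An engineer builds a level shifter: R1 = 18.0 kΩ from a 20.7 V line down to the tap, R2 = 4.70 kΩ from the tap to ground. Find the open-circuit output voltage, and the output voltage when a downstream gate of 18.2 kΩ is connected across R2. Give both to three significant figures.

Unloaded: 4.29 V; loaded: 3.56 V

Open-circuit: V = 20.7 × 4.70/(18.0 + 4.70) = 4.29 V.
With the load, R2 becomes R2‖R_L = 3.735 kΩ, so V = 20.7 × 3.735/21.74 = 3.56 V.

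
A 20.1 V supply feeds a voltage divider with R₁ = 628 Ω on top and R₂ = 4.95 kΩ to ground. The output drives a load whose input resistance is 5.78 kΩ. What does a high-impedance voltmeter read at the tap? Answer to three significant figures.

The load sits in parallel with R₂: R₂‖R_L = (4950 × 5780) / (4950 + 5780) = 2666 Ω.
V_out = 20.1 × 2666 / (628 + 2666) = 20.1 × 2666/3294 = 16.3 V.

V_out ≈ 16.3 V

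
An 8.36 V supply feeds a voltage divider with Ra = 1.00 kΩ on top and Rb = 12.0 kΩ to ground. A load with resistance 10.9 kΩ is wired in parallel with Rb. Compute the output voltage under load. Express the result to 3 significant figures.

The load sits in parallel with Rb: Rb‖R_L = (12.0 × 10.9) / (12.0 + 10.9) = 5.712 kΩ.
V_out = 8.36 × 5.712 / (1.00 + 5.712) = 8.36 × 5.712/6.712 = 7.11 V.

V_out ≈ 7.11 V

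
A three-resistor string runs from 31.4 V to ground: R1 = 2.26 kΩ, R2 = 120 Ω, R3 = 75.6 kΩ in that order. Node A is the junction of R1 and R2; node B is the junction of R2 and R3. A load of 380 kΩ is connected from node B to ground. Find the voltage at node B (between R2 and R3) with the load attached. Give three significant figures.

V ≈ 30.3 V

At node B, R3 is in parallel with the load: R3‖R_L = 63060 Ω.
Below node A the resistance is R2 + (R3‖R_L) = 63180 Ω, so V_A = 31.4 × 63180/65440 = 30.32 V.
Then V_B = V_A × (R3‖R_L)/(R2 + R3‖R_L) = 30.32 × 63060/63180 = 30.3 V.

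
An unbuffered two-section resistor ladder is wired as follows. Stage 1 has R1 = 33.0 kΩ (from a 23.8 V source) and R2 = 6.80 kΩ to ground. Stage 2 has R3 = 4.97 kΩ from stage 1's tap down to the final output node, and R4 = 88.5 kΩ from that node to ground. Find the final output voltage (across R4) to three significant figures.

Stage 2 presents R3+R4 = 93.47 kΩ as a load on stage 1's tap.
Stage 1's lower leg becomes R2‖(R3+R4) = 6.339 kΩ, so V_mid = 23.8 × 6.339/39.34 = 3.835 V.
Stage 2 is itself unloaded: V_out = V_mid × R4/(R3+R4) = 3.835 × 88.5/93.47 = 3.63 V.

V_out ≈ 3.63 V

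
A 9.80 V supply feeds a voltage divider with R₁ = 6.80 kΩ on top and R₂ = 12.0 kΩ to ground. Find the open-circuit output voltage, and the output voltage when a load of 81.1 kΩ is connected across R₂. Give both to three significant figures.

Open-circuit: V = 9.80 × 12.0/(6.80 + 12.0) = 6.26 V.
With the load, R₂ becomes R₂‖R_L = 10.45 kΩ, so V = 9.80 × 10.45/17.25 = 5.94 V.

Unloaded: 6.26 V; loaded: 5.94 V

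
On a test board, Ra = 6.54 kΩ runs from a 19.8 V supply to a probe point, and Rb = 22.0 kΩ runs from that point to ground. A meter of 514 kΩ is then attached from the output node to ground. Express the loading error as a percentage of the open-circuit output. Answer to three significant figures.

0.971 %

The divider's output (Thévenin) resistance is Ra‖Rb = 5.041 kΩ.
Fractional drop under load = R_th/(R_th + R_L) = 5.041 / (5.041 + 514) = 0.009713.
So the output falls by 0.971 %.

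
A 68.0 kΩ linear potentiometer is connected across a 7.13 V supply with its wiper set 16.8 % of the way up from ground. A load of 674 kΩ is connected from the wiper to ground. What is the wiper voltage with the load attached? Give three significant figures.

The wiper splits the pot into (1−α)R = 56.58 kΩ above and αR = 11.42 kΩ below.
Lower section ‖ load = 11.23 kΩ.
V_wiper = 7.13 × 11.23/(56.58 + 11.23) = 1.18 V.

V ≈ 1.18 V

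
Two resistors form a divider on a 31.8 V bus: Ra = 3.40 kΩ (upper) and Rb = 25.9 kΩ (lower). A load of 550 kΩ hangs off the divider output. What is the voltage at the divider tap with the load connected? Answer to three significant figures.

The load sits in parallel with Rb: Rb‖R_L = (25.9 × 550) / (25.9 + 550) = 24.74 kΩ.
V_out = 31.8 × 24.74 / (3.40 + 24.74) = 31.8 × 24.74/28.14 = 28.0 V.
(Unloaded it would have been 28.1 V.)

V_out ≈ 28.0 V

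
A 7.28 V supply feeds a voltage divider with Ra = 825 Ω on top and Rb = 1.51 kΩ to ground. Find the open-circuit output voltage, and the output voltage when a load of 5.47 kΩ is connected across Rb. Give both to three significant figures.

Unloaded: 4.71 V; loaded: 4.29 V

Open-circuit: V = 7.28 × 1510/(825 + 1510) = 4.71 V.
With the load, Rb becomes Rb‖R_L = 1183 Ω, so V = 7.28 × 1183/2008 = 4.29 V.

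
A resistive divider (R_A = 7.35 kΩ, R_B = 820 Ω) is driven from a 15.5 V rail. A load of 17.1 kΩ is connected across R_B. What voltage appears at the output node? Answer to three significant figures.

V_out ≈ 1.49 V

The load sits in parallel with R_B: R_B‖R_L = (820 × 17100) / (820 + 17100) = 782.5 Ω.
V_out = 15.5 × 782.5 / (7350 + 782.5) = 15.5 × 782.5/8132 = 1.49 V.
(Unloaded it would have been 1.56 V.)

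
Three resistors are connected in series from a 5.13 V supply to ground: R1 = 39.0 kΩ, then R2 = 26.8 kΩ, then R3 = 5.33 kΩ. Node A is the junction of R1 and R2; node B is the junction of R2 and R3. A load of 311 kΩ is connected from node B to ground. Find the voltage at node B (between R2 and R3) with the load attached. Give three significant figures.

V ≈ 0.378 V

At node B, R3 is in parallel with the load: R3‖R_L = 5.240 kΩ.
Below node A the resistance is R2 + (R3‖R_L) = 32.04 kΩ, so V_A = 5.13 × 32.04/71.04 = 2.314 V.
Then V_B = V_A × (R3‖R_L)/(R2 + R3‖R_L) = 2.314 × 5.240/32.04 = 0.378 V.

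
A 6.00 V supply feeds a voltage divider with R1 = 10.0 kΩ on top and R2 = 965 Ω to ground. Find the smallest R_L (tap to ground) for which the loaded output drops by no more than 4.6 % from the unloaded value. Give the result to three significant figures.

R_L(min) ≈ 18.3 kΩ

Output resistance R_th = R1‖R2 = (10000 × 965)/10960 = 880.1 Ω.
The fractional drop is R_th/(R_th + R_L); requiring this ≤ 0.0460 gives R_L ≥ R_th(1/0.0460 − 1) = 880.1 × 20.74 = 18.3 kΩ.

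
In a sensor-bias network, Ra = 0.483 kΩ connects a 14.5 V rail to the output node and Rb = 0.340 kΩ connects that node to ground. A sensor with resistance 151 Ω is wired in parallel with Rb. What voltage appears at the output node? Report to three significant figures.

The load sits in parallel with Rb: Rb‖R_L = (340 × 151) / (340 + 151) = 104.6 Ω.
V_out = 14.5 × 104.6 / (483 + 104.6) = 14.5 × 104.6/587.6 = 2.58 V.
(Unloaded it would have been 5.99 V.)

V_out ≈ 2.58 V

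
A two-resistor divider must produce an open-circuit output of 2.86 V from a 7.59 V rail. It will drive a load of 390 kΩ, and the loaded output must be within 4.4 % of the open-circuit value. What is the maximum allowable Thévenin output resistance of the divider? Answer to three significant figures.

Loading drop = R_th/(R_th + R_L) ≤ 0.0440, so R_th ≤ R_L · ε/(1−ε) = 390 kΩ × 0.0440/0.9560 = 17.9 kΩ.
(Any R1, R2 with R2/(R1+R2) = 0.377 and R1‖R2 ≤ 17.9 kΩ will meet the spec.)

R_th ≤ 17.9 kΩ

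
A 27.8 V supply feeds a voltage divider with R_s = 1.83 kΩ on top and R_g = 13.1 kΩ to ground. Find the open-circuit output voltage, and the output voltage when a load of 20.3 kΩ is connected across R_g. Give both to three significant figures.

Unloaded: 24.4 V; loaded: 22.6 V

Open-circuit: V = 27.8 × 13.1/(1.83 + 13.1) = 24.4 V.
With the load, R_g becomes R_g‖R_L = 7.962 kΩ, so V = 27.8 × 7.962/9.792 = 22.6 V.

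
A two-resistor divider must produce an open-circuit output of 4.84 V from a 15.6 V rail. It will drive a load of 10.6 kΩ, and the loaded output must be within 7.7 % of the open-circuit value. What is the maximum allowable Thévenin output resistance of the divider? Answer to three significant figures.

Loading drop = R_th/(R_th + R_L) ≤ 0.0770, so R_th ≤ R_L · ε/(1−ε) = 10.6 kΩ × 0.0770/0.9230 = 884 Ω.
(Any R1, R2 with R2/(R1+R2) = 0.310 and R1‖R2 ≤ 884 Ω will meet the spec.)

R_th ≤ 884 Ω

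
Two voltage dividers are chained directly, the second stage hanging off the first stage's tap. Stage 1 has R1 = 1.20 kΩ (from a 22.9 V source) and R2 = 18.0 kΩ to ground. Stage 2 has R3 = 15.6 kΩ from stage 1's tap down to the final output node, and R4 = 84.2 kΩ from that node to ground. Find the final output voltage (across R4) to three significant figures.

V_out ≈ 17.9 V

Stage 2 presents R3+R4 = 99.80 kΩ as a load on stage 1's tap.
Stage 1's lower leg becomes R2‖(R3+R4) = 15.25 kΩ, so V_mid = 22.9 × 15.25/16.45 = 21.23 V.
Stage 2 is itself unloaded: V_out = V_mid × R4/(R3+R4) = 21.23 × 84.2/99.80 = 17.9 V.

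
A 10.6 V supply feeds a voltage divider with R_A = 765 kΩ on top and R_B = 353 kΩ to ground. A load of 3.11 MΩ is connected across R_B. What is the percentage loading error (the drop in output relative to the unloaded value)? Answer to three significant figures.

7.21 %

The divider's output (Thévenin) resistance is R_A‖R_B = 241.5 kΩ.
Fractional drop under load = R_th/(R_th + R_L) = 241.5 / (241.5 + 3110) = 0.07207.
So the output falls by 7.21 %.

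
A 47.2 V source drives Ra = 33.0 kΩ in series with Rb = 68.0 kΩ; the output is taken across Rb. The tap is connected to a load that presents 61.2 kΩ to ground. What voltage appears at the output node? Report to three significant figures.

The load sits in parallel with Rb: Rb‖R_L = (68.0 × 61.2) / (68.0 + 61.2) = 32.21 kΩ.
V_out = 47.2 × 32.21 / (33.0 + 32.21) = 47.2 × 32.21/65.21 = 23.3 V.
(Unloaded it would have been 31.8 V.)

V_out ≈ 23.3 V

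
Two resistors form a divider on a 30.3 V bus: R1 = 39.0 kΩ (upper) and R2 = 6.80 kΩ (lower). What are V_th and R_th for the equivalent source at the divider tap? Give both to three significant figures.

V_th is the open-circuit tap voltage: 30.3 × 6.80/(39.0 + 6.80) = 4.50 V.
With the supply zeroed, R1 and R2 appear in parallel from the tap: R_th = R1‖R2 = (39.0 × 6.80)/45.80 = 5.79 kΩ.

V_th = 4.50 V, R_th = 5.79 kΩ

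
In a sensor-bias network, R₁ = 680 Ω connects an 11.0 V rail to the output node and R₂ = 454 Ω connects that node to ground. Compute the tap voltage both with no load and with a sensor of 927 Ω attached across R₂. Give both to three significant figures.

Unloaded: 4.40 V; loaded: 3.40 V

Open-circuit: V = 11.0 × 454/(680 + 454) = 4.40 V.
With the load, R₂ becomes R₂‖R_L = 304.7 Ω, so V = 11.0 × 304.7/984.7 = 3.40 V.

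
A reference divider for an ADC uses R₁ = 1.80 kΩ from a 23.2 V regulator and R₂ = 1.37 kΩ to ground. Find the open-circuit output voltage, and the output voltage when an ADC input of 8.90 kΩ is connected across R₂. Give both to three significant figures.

Unloaded: 10.0 V; loaded: 9.22 V

Open-circuit: V = 23.2 × 1.37/(1.80 + 1.37) = 10.0 V.
With the load, R₂ becomes R₂‖R_L = 1.187 kΩ, so V = 23.2 × 1.187/2.987 = 9.22 V.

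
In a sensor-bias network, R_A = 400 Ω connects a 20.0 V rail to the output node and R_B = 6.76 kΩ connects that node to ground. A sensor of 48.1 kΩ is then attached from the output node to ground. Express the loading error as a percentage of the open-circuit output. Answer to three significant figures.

0.779 %

The divider's output (Thévenin) resistance is R_A‖R_B = 377.7 Ω.
Fractional drop under load = R_th/(R_th + R_L) = 377.7 / (377.7 + 48100) = 0.007790.
So the output falls by 0.779 %.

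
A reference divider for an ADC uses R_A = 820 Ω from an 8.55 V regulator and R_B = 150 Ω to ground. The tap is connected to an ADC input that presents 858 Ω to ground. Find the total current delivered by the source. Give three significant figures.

I ≈ 9.02 mA

R_B‖R_L = 127.7 Ω, so the source sees R_A + R_B‖R_L = 947.7 Ω.
I = 8.55 V / 947.7 Ω = 9.02 mA.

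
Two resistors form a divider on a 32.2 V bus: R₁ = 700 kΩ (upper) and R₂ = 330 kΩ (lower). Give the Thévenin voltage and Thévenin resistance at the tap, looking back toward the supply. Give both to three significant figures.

V_th = 10.3 V, R_th = 224 kΩ

V_th is the open-circuit tap voltage: 32.2 × 330/(700 + 330) = 10.3 V.
With the supply zeroed, R₁ and R₂ appear in parallel from the tap: R_th = R₁‖R₂ = (700 × 330)/1030 = 224 kΩ.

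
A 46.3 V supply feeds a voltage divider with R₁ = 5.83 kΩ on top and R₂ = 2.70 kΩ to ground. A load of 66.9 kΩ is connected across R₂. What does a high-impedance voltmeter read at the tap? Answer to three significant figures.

V_out ≈ 14.3 V

The load sits in parallel with R₂: R₂‖R_L = (2.70 × 66.9) / (2.70 + 66.9) = 2.595 kΩ.
V_out = 46.3 × 2.595 / (5.83 + 2.595) = 46.3 × 2.595/8.425 = 14.3 V.
(Unloaded it would have been 14.7 V.)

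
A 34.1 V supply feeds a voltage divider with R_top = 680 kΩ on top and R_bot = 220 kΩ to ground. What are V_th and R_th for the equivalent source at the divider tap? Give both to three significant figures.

V_th is the open-circuit tap voltage: 34.1 × 220/(680 + 220) = 8.34 V.
With the supply zeroed, R_top and R_bot appear in parallel from the tap: R_th = R_top‖R_bot = (680 × 220)/900.0 = 166 kΩ.

V_th = 8.34 V, R_th = 166 kΩ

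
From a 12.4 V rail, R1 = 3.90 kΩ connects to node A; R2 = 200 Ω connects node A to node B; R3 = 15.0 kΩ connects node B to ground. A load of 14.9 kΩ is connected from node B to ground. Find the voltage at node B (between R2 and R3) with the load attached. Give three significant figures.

V ≈ 8.01 V

At node B, R3 is in parallel with the load: R3‖R_L = 7475 Ω.
Below node A the resistance is R2 + (R3‖R_L) = 7675 Ω, so V_A = 12.4 × 7675/11570 = 8.222 V.
Then V_B = V_A × (R3‖R_L)/(R2 + R3‖R_L) = 8.222 × 7475/7675 = 8.01 V.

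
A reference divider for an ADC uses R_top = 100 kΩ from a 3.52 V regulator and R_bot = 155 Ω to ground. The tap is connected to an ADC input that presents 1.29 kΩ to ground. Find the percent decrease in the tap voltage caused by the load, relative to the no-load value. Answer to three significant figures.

The divider's output (Thévenin) resistance is R_top‖R_bot = 154.8 Ω.
Fractional drop under load = R_th/(R_th + R_L) = 154.8 / (154.8 + 1290) = 0.1071.
So the output falls by 10.7 %.

10.7 %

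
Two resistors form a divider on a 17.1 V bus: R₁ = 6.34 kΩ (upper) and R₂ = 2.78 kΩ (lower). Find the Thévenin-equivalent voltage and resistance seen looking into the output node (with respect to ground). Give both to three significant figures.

V_th = 5.21 V, R_th = 1.93 kΩ

V_th is the open-circuit tap voltage: 17.1 × 2.78/(6.34 + 2.78) = 5.21 V.
With the supply zeroed, R₁ and R₂ appear in parallel from the tap: R_th = R₁‖R₂ = (6.34 × 2.78)/9.120 = 1.93 kΩ.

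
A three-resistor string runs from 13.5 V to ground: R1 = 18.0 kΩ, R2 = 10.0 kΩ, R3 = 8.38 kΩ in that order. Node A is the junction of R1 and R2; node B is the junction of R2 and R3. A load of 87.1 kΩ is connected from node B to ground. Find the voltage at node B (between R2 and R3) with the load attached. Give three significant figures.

At node B, R3 is in parallel with the load: R3‖R_L = 7.645 kΩ.
Below node A the resistance is R2 + (R3‖R_L) = 17.64 kΩ, so V_A = 13.5 × 17.64/35.64 = 6.683 V.
Then V_B = V_A × (R3‖R_L)/(R2 + R3‖R_L) = 6.683 × 7.645/17.64 = 2.90 V.

V ≈ 2.90 V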